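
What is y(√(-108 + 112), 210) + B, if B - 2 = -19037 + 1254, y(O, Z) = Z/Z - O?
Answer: -17782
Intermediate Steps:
y(O, Z) = 1 - O
B = -17781 (B = 2 + (-19037 + 1254) = 2 - 17783 = -17781)
y(√(-108 + 112), 210) + B = (1 - √(-108 + 112)) - 17781 = (1 - √4) - 17781 = (1 - 1*2) - 17781 = (1 - 2) - 17781 = -1 - 17781 = -17782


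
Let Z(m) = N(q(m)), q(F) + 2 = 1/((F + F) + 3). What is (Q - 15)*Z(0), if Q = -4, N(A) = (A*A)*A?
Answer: 2375/27 ≈ 87.963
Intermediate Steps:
q(F) = -2 + 1/(3 + 2*F) (q(F) = -2 + 1/((F + F) + 3) = -2 + 1/(2*F + 3) = -2 + 1/(3 + 2*F))
N(A) = A³ (N(A) = A²*A = A³)
Z(m) = (-5 - 4*m)³/(3 + 2*m)³ (Z(m) = ((-5 - 4*m)/(3 + 2*m))³ = (-5 - 4*m)³/(3 + 2*m)³)
(Q - 15)*Z(0) = (-4 - 15)*(-(5 + 4*0)³/(3 + 2*0)³) = -(-19)*(5 + 0)³/(3 + 0)³ = -(-19)*5³/3³ = -(-19)*125/27 = -19*(-125/27) = 2375/27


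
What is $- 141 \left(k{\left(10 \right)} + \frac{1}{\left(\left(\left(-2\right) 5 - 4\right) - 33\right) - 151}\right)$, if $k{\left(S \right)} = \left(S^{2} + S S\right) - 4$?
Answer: $- \frac{1823929}{66} \approx -27635.0$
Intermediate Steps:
$k{\left(S \right)} = -4 + 2 S^{2}$ ($k{\left(S \right)} = \left(S^{2} + S^{2}\right) - 4 = 2 S^{2} - 4 = -4 + 2 S^{2}$)
$- 141 \left(k{\left(10 \right)} + \frac{1}{\left(\left(\left(-2\right) 5 - 4\right) - 33\right) - 151}\right) = - 141 \left(\left(-4 + 2 \cdot 10^{2}\right) + \frac{1}{\left(\left(\left(-2\right) 5 - 4\right) - 33\right) - 151}\right) = - 141 \left(\left(-4 + 2 \cdot 100\right) + \frac{1}{\left(\left(-10 - 4\right) - 33\right) - 151}\right) = - 141 \left(\left(-4 + 200\right) + \frac{1}{\left(-14 - 33\right) - 151}\right) = - 141 \left(196 + \frac{1}{-47 - 151}\right) = - 141 \left(196 + \frac{1}{-198}\right) = - 141 \left(196 - \frac{1}{198}\right) = \left(-141\right) \frac{38807}{198} = - \frac{1823929}{66}$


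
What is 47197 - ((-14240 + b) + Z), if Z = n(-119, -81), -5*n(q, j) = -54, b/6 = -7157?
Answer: 521841/5 ≈ 1.0437e+5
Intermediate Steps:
b = -42942 (b = 6*(-7157) = -42942)
n(q, j) = 54/5 (n(q, j) = -⅕*(-54) = 54/5)
Z = 54/5 ≈ 10.800
47197 - ((-14240 + b) + Z) = 47197 - ((-14240 - 42942) + 54/5) = 47197 - (-57182 + 54/5) = 47197 - 1*(-285856/5) = 47197 + 285856/5 = 521841/5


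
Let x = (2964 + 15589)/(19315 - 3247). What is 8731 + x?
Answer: 140308261/16068 ≈ 8732.2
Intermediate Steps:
x = 18553/16068 ≈ 1.1547
8731 + x = 8731 + 18553/16068 = 140308261/16068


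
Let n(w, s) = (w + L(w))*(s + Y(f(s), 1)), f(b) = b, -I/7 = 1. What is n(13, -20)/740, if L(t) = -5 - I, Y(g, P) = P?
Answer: -57/148 ≈ -0.38514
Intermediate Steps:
I = -7 (I = -7*1 = -7)
L(t) = 2 (L(t) = -5 - 1*(-7) = -5 + 7 = 2)
n(w, s) = (1 + s)*(2 + w) (n(w, s) = (w + 2)*(s + 1) = (2 + w)*(1 + s) = (1 + s)*(2 + w))
n(13, -20)/740 = (2 + 13 + 2*(-20) - 20*13)/740 = (2 + 13 - 40 - 260)*(1/740) = -285*1/740 = -57/148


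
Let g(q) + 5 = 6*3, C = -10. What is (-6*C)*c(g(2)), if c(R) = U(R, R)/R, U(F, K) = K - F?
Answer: 0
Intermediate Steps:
g(q) = 13 (g(q) = -5 + 6*3 = -5 + 18 = 13)
c(R) = 0 (c(R) = (R - R)/R = 0/R = 0)
(-6*C)*c(g(2)) = -6*(-10)*0 = 60*0 = 0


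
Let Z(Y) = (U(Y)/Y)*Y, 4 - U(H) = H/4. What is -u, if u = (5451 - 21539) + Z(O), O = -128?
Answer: 16052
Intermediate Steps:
U(H) = 4 - H/4
Z(Y) = 4 - Y/4 (Z(Y) = ((4 - Y/4)/Y)*Y = 4 - Y/4)
u = -16052 (u = (5451 - 21539) + (4 - 1/4*(-128)) = -16088 + (4 + 32) = -16088 + 36 = -16052)
-u = -1*(-16052) = 16052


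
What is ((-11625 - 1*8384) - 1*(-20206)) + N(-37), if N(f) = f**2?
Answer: 1566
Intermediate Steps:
((-11625 - 1*8384) - 1*(-20206)) + N(-37) = ((-11625 - 1*8384) - 1*(-20206)) + (-37)**2 = ((-11625 - 8384) + 20206) + 1369 = (-20009 + 20206) + 1369 = 197 + 1369 = 1566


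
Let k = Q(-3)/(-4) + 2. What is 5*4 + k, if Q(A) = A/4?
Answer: 355/16 ≈ 22.188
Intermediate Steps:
Q(A) = A/4 (Q(A) = A*(1/4) = A/4)
k = 35/16 (k = ((1/4)*(-3))/(-4) + 2 = -3/4*(-1/4) + 2 = 3/16 + 2 = 35/16 ≈ 2.1875)
5*4 + k = 5*4 + 35/16 = 20 + 35/16 = 355/16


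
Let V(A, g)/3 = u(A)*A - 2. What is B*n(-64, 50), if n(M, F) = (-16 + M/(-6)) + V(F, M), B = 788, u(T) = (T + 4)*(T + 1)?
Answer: 976541608/3 ≈ 3.2551e+8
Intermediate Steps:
u(T) = (1 + T)*(4 + T) (u(T) = (4 + T)*(1 + T) = (1 + T)*(4 + T))
V(A, g) = -6 + 3*A*(4 + A² + 5*A) (V(A, g) = 3*((4 + A² + 5*A)*A - 2) = 3*(A*(4 + A² + 5*A) - 2) = 3*(-2 + A*(4 + A² + 5*A)) = -6 + 3*A*(4 + A² + 5*A))
n(M, F) = -22 - M/6 + 3*F*(4 + F² + 5*F) (n(M, F) = (-16 + M/(-6)) + (-6 + 3*F*(4 + F² + 5*F)) = (-16 + M*(-⅙)) + (-6 + 3*F*(4 + F² + 5*F)) = (-16 - M/6) + (-6 + 3*F*(4 + F² + 5*F)) = -22 - M/6 + 3*F*(4 + F² + 5*F))
B*n(-64, 50) = 788*(-22 - ⅙*(-64) + 3*50*(4 + 50² + 5*50)) = 788*(-22 + 32/3 + 3*50*(4 + 2500 + 250)) = 788*(-22 + 32/3 + 3*50*2754) = 788*(-22 + 32/3 + 413100) = 788*(1239266/3) = 976541608/3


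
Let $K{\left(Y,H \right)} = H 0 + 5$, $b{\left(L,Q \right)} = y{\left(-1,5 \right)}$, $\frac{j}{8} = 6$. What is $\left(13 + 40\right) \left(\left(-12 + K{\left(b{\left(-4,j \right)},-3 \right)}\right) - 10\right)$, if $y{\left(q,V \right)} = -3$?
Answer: $-901$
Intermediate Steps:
$j = 48$ ($j = 8 \cdot 6 = 48$)
$b{\left(L,Q \right)} = -3$
$K{\left(Y,H \right)} = 5$ ($K{\left(Y,H \right)} = 0 + 5 = 5$)
$\left(13 + 40\right) \left(\left(-12 + K{\left(b{\left(-4,j \right)},-3 \right)}\right) - 10\right) = \left(13 + 40\right) \left(\left(-12 + 5\right) - 10\right) = 53 \left(-7 - 10\right) = 53 \left(-17\right) = -901$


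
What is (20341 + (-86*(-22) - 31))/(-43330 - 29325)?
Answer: -22202/72655 ≈ -0.30558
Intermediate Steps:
(20341 + (-86*(-22) - 31))/(-43330 - 29325) = (20341 + (1892 - 31))/(-72655) = (20341 + 1861)*(-1/72655) = 22202*(-1/72655) = -22202/72655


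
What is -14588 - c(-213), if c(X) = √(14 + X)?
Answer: -14588 - I*√199 ≈ -14588.0 - 14.107*I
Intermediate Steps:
-14588 - c(-213) = -14588 - √(14 - 213) = -14588 - √(-199) = -14588 - I*√199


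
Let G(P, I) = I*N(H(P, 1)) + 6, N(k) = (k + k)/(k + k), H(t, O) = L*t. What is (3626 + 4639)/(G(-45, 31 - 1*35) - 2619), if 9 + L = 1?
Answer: -8265/2617 ≈ -3.1582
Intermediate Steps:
L = -8 (L = -9 + 1 = -8)
H(t, O) = -8*t
N(k) = 1 (N(k) = (2*k)/((2*k)) = (2*k)*(1/(2*k)) = 1)
G(P, I) = 6 + I (G(P, I) = I*1 + 6 = I + 6 = 6 + I)
(3626 + 4639)/(G(-45, 31 - 1*35) - 2619) = (3626 + 4639)/((6 + (31 - 1*35)) - 2619) = 8265/((6 + (31 - 35)) - 2619) = 8265/((6 - 4) - 2619) = 8265/(2 - 2619) = 8265/(-2617) = 8265*(-1/2617) = -8265/2617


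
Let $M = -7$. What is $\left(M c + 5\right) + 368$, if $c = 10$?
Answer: $303$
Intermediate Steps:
$\left(M c + 5\right) + 368 = \left(\left(-7\right) 10 + 5\right) + 368 = \left(-70 + 5\right) + 368 = -65 + 368 = 303$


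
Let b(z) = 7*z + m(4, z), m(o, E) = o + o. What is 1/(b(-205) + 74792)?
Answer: 1/73365 ≈ 1.3630e-5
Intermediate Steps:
m(o, E) = 2*o
b(z) = 8 + 7*z (b(z) = 7*z + 2*4 = 7*z + 8 = 8 + 7*z)
1/(b(-205) + 74792) = 1/((8 + 7*(-205)) + 74792) = 1/((8 - 1435) + 74792) = 1/(-1427 + 74792) = 1/73365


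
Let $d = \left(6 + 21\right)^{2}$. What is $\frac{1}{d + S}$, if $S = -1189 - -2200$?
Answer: $\frac{1}{1740} \approx 0.00057471$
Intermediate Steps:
$d = 729$ ($d = 27^{2} = 729$)
$S = 1011$ ($S = -1189 + 2200 = 1011$)
$\frac{1}{d + S} = \frac{1}{729 + 1011} = \frac{1}{1740}$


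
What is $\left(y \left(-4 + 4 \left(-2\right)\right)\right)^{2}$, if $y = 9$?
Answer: $11664$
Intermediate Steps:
$\left(y \left(-4 + 4 \left(-2\right)\right)\right)^{2} = \left(9 \left(-4 + 4 \left(-2\right)\right)\right)^{2} = \left(9 \left(-4 - 8\right)\right)^{2} = \left(9 \left(-12\right)\right)^{2} = \left(-108\right)^{2} = 11664$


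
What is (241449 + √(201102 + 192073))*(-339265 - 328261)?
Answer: -161173485174 - 3337630*√15727 ≈ -1.6159e+11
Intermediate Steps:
(241449 + √(201102 + 192073))*(-339265 - 328261) = (241449 + √393175)*(-667526) = (241449 + 5*√15727)*(-667526) = -161173485174 - 3337630*√15727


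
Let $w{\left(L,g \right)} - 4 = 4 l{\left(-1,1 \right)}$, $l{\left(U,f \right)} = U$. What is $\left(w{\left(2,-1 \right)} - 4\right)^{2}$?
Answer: $16$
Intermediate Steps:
$w{\left(L,g \right)} = 0$ ($w{\left(L,g \right)} = 4 + 4 \left(-1\right) = 4 - 4 = 0$)
$\left(w{\left(2,-1 \right)} - 4\right)^{2} = \left(0 - 4\right)^{2} = \left(-4\right)^{2} = 16$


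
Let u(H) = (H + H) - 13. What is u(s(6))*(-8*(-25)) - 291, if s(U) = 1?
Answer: -2491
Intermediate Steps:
u(H) = -13 + 2*H (u(H) = 2*H - 13 = -13 + 2*H)
u(s(6))*(-8*(-25)) - 291 = (-13 + 2*1)*(-8*(-25)) - 291 = (-13 + 2)*200 - 291 = -11*200 - 291 = -2200 - 291 = -2491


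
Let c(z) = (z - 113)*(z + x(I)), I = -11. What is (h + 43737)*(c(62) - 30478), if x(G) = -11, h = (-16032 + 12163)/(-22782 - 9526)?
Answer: -46742574195335/32308 ≈ -1.4468e+9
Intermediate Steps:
h = 3869/32308 (h = -3869/(-32308) = -3869*(-1/32308) = 3869/32308 ≈ 0.11975)
c(z) = (-113 + z)*(-11 + z) (c(z) = (z - 113)*(z - 11) = (-113 + z)*(-11 + z))
(h + 43737)*(c(62) - 30478) = (3869/32308 + 43737)*((1243 + 62**2 - 124*62) - 30478) = 1413058865*((1243 + 3844 - 7688) - 30478)/32308 = 1413058865*(-2601 - 30478)/32308 = (1413058865/32308)*(-33079) = -46742574195335/32308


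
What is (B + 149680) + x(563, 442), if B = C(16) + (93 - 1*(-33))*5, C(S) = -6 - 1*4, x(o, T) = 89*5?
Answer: 150745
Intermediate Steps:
x(o, T) = 445
C(S) = -10 (C(S) = -6 - 4 = -10)
B = 620 (B = -10 + (93 - 1*(-33))*5 = -10 + (93 + 33)*5 = -10 + 126*5 = -10 + 630 = 620)
(B + 149680) + x(563, 442) = (620 + 149680) + 445 = 150300 + 445 = 150745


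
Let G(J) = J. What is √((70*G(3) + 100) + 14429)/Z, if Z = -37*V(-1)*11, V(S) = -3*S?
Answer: -17*√51/1221 ≈ -0.099430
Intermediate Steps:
Z = -1221 (Z = -(-111)*(-1)*11 = -37*3*11 = -111*11 = -1221)
√((70*G(3) + 100) + 14429)/Z = √((70*3 + 100) + 14429)/(-1221) = √((210 + 100) + 14429)*(-1/1221) = √(310 + 14429)*(-1/1221) = √14739*(-1/1221) = (17*√51)*(-1/1221) = -17*√51/1221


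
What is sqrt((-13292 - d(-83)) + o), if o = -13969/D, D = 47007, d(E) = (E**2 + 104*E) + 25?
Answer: I*sqrt(2841693211101)/15669 ≈ 107.58*I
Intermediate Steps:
d(E) = 25 + E**2 + 104*E
o = -13969/47007 ≈ -0.29717
sqrt((-13292 - d(-83)) + o) = sqrt((-13292 - (25 + (-83)**2 + 104*(-83))) - 13969/47007) = sqrt((-13292 - (25 + 6889 - 8632)) - 13969/47007) = sqrt((-13292 - 1*(-1718)) - 13969/47007) = sqrt((-13292 + 1718) - 13969/47007) = sqrt(-11574 - 13969/47007) = sqrt(-544072987/47007) = I*sqrt(2841693211101)/15669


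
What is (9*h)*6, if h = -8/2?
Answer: -216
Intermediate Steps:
h = -4 (h = -8*1/2 = -4)
(9*h)*6 = (9*(-4))*6 = -36*6 = -216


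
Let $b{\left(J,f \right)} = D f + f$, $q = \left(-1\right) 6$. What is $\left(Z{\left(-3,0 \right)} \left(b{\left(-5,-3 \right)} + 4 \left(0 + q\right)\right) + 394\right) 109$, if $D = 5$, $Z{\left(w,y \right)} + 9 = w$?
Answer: $97882$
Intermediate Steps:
$Z{\left(w,y \right)} = -9 + w$
$q = -6$
$b{\left(J,f \right)} = 6 f$ ($b{\left(J,f \right)} = 5 f + f = 6 f$)
$\left(Z{\left(-3,0 \right)} \left(b{\left(-5,-3 \right)} + 4 \left(0 + q\right)\right) + 394\right) 109 = \left(\left(-9 - 3\right) \left(6 \left(-3\right) + 4 \left(0 - 6\right)\right) + 394\right) 109 = \left(- 12 \left(-18 + 4 \left(-6\right)\right) + 394\right) 109 = \left(- 12 \left(-18 - 24\right) + 394\right) 109 = \left(\left(-12\right) \left(-42\right) + 394\right) 109 = \left(504 + 394\right) 109 = 898 \cdot 109 = 97882$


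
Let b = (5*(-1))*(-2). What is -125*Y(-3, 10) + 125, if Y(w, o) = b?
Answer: -1125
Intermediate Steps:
b = 10 (b = -5*(-2) = 10)
Y(w, o) = 10
-125*Y(-3, 10) + 125 = -125*10 + 125 = -1250 + 125 = -1125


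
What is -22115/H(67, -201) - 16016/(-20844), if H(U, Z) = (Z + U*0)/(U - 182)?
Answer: -4417313557/349137 ≈ -12652.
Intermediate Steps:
H(U, Z) = Z/(-182 + U) (H(U, Z) = (Z + 0)/(-182 + U) = Z/(-182 + U))
-22115/H(67, -201) - 16016/(-20844) = -22115/((-201/(-182 + 67))) - 16016/(-20844) = -22115/((-201/(-115))) - 16016*(-1/20844) = -22115/((-201*(-1/115))) + 4004/5211 = -22115/201/115 + 4004/5211 = -22115*115/201 + 4004/5211 = -2543225/201 + 4004/5211 = -4417313557/349137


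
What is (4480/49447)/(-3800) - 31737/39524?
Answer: -149087873393/185662606660 ≈ -0.80300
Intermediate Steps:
(4480/49447)/(-3800) - 31737/39524 = (4480*(1/49447))*(-1/3800) - 31737*1/39524 = (4480/49447)*(-1/3800) - 31737/39524 = -112/4697465 - 31737/39524 = -149087873393/185662606660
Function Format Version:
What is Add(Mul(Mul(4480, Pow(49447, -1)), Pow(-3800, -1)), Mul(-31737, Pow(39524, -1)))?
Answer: Rational(-149087873393, 185662606660) ≈ -0.80300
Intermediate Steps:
Add(Mul(Mul(4480, Pow(49447, -1)), Pow(-3800, -1)), Mul(-31737, Pow(39524, -1))) = Add(Mul(Mul(4480, Rational(1, 49447)), Rational(-1, 3800)), Mul(-31737, Rational(1, 39524))) = Add(Mul(Rational(4480, 49447), Rational(-1, 3800)), Rational(-31737, 39524)) = Add(Rational(-112, 4697465), Rational(-31737, 39524)) = Rational(-149087873393, 185662606660)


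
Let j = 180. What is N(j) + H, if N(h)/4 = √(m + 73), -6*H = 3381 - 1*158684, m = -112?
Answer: 155303/6 + 4*I*√39 ≈ 25884.0 + 24.98*I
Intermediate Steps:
H = 155303/6 (H = -(3381 - 1*158684)/6 = -(3381 - 158684)/6 = -⅙*(-155303) = 155303/6 ≈ 25884.)
N(h) = 4*I*√39 (N(h) = 4*√(-112 + 73) = 4*√(-39) = 4*(I*√39) = 4*I*√39)
N(j) + H = 4*I*√39 + 155303/6 = 155303/6 + 4*I*√39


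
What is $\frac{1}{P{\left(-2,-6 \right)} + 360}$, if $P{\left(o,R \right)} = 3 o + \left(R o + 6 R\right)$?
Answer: $\frac{1}{330} \approx 0.0030303$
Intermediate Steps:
$P{\left(o,R \right)} = 3 o + 6 R + R o$ ($P{\left(o,R \right)} = 3 o + \left(6 R + R o\right) = 3 o + 6 R + R o$)
$\frac{1}{P{\left(-2,-6 \right)} + 360} = \frac{1}{\left(3 \left(-2\right) + 6 \left(-6\right) - -12\right) + 360} = \frac{1}{\left(-6 - 36 + 12\right) + 360} = \frac{1}{-30 + 360} = \frac{1}{330}$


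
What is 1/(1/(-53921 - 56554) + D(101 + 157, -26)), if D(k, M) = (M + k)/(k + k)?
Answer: 4750425/2135807 ≈ 2.2242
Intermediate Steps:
D(k, M) = (M + k)/(2*k) (D(k, M) = (M + k)/((2*k)) = (M + k)*(1/(2*k)) = (M + k)/(2*k))
1/(1/(-53921 - 56554) + D(101 + 157, -26)) = 1/(1/(-53921 - 56554) + (-26 + (101 + 157))/(2*(101 + 157))) = 1/(1/(-110475) + (½)*(-26 + 258)/258) = 1/(-1/110475 + (½)*(1/258)*232) = 1/(-1/110475 + 58/129) = 1/(2135807/4750425) = 4750425/2135807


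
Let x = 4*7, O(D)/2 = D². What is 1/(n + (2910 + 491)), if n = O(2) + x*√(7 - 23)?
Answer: 487/1661975 - 16*I/1661975 ≈ 0.00029302 - 9.6271e-6*I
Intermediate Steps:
O(D) = 2*D²
x = 28
n = 8 + 112*I (n = 2*2² + 28*√(7 - 23) = 2*4 + 28*√(-16) = 8 + 28*(4*I) = 8 + 112*I ≈ 8.0 + 112.0*I)
1/(n + (2910 + 491)) = 1/((8 + 112*I) + (2910 + 491)) = 1/((8 + 112*I) + 3401) = 1/(3409 + 112*I) = (3409 - 112*I)/11633825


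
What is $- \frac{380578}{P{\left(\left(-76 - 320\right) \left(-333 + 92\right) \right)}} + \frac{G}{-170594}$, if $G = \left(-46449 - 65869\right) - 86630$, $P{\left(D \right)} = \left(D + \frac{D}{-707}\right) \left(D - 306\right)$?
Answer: $\frac{4140069714929377}{3550156205212440} \approx 1.1662$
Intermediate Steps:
$P{\left(D \right)} = \frac{706 D \left(-306 + D\right)}{707}$ ($P{\left(D \right)} = \left(D + D \left(- \frac{1}{707}\right)\right) \left(-306 + D\right) = \left(D - \frac{D}{707}\right) \left(-306 + D\right) = \frac{706 D}{707} \left(-306 + D\right) = \frac{706 D \left(-306 + D\right)}{707}$)
$G = -198948$ ($G = -112318 - 86630 = -198948$)
$- \frac{380578}{P{\left(\left(-76 - 320\right) \left(-333 + 92\right) \right)}} + \frac{G}{-170594} = - \frac{380578}{\frac{706}{707} \left(-76 - 320\right) \left(-333 + 92\right) \left(-306 + \left(-76 - 320\right) \left(-333 + 92\right)\right)} - \frac{198948}{-170594} = - \frac{380578}{\frac{706}{707} \left(\left(-396\right) \left(-241\right)\right) \left(-306 - -95436\right)} - - \frac{99474}{85297} = - \frac{380578}{\frac{706}{707} \cdot 95436 \left(-306 + 95436\right)} + \frac{99474}{85297} = - \frac{380578}{\frac{706}{707} \cdot 95436 \cdot 95130} + \frac{99474}{85297} = - \frac{380578}{\frac{915664519440}{101}} + \frac{99474}{85297} = \left(-380578\right) \frac{101}{915664519440} + \frac{99474}{85297} = - \frac{1747199}{41621114520} + \frac{99474}{85297} = \frac{4140069714929377}{3550156205212440}$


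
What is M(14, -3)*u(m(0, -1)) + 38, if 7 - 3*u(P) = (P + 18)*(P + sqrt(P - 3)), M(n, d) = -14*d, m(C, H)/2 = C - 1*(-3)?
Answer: -1880 - 336*sqrt(3) ≈ -2462.0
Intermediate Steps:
m(C, H) = 6 + 2*C (m(C, H) = 2*(C - 1*(-3)) = 2*(C + 3) = 2*(3 + C) = 6 + 2*C)
u(P) = 7/3 - (18 + P)*(P + sqrt(-3 + P))/3 (u(P) = 7/3 - (P + 18)*(P + sqrt(P - 3))/3 = 7/3 - (18 + P)*(P + sqrt(-3 + P))/3)
M(14, -3)*u(m(0, -1)) + 38 = (-14*(-3))*(7/3 - 6*(6 + 2*0) - 6*sqrt(-3 + (6 + 2*0)) - (6 + 2*0)**2/3 - (6 + 2*0)*sqrt(-3 + (6 + 2*0))/3) + 38 = 42*(7/3 - 6*(6 + 0) - 6*sqrt(-3 + (6 + 0)) - (6 + 0)**2/3 - (6 + 0)*sqrt(-3 + (6 + 0))/3) + 38 = 42*(7/3 - 6*6 - 6*sqrt(-3 + 6) - 1/3*6**2 - 1/3*6*sqrt(-3 + 6)) + 38 = 42*(7/3 - 36 - 6*sqrt(3) - 1/3*36 - 1/3*6*sqrt(3)) + 38 = 42*(7/3 - 36 - 6*sqrt(3) - 12 - 2*sqrt(3)) + 38 = 42*(-137/3 - 8*sqrt(3)) + 38 = (-1918 - 336*sqrt(3)) + 38 = -1880 - 336*sqrt(3)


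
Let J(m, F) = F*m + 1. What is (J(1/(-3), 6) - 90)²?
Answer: 8281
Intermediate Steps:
J(m, F) = 1 + F*m
(J(1/(-3), 6) - 90)² = ((1 + 6/(-3)) - 90)² = ((1 + 6*(-⅓)) - 90)² = ((1 - 2) - 90)² = (-1 - 90)² = (-91)² = 8281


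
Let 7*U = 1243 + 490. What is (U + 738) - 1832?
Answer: -5925/7 ≈ -846.43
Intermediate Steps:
U = 1733/7 (U = (1243 + 490)/7 = (⅐)*1733 = 1733/7 ≈ 247.57)
(U + 738) - 1832 = (1733/7 + 738) - 1832 = 6899/7 - 1832 = -5925/7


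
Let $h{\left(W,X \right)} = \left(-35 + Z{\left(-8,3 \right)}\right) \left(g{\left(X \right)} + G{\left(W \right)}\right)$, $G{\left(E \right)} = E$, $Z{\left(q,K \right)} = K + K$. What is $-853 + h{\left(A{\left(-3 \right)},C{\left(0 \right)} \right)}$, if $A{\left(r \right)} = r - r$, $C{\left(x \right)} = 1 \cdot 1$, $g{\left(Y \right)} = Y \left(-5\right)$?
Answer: $-708$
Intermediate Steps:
$g{\left(Y \right)} = - 5 Y$
$Z{\left(q,K \right)} = 2 K$
$C{\left(x \right)} = 1$
$A{\left(r \right)} = 0$
$h{\left(W,X \right)} = - 29 W + 145 X$ ($h{\left(W,X \right)} = \left(-35 + 2 \cdot 3\right) \left(- 5 X + W\right) = \left(-35 + 6\right) \left(W - 5 X\right) = - 29 \left(W - 5 X\right) = - 29 W + 145 X$)
$-853 + h{\left(A{\left(-3 \right)},C{\left(0 \right)} \right)} = -853 + \left(\left(-29\right) 0 + 145 \cdot 1\right) = -853 + \left(0 + 145\right) = -853 + 145 = -708$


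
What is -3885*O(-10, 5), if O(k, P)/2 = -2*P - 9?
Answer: 147630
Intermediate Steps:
O(k, P) = -18 - 4*P (O(k, P) = 2*(-2*P - 9) = 2*(-9 - 2*P) = -18 - 4*P)
-3885*O(-10, 5) = -3885*(-18 - 4*5) = -3885*(-18 - 20) = -3885*(-38) = 147630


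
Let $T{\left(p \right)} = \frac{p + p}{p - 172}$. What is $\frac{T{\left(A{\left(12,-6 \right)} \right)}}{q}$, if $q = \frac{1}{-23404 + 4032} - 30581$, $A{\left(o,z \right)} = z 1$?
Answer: $- \frac{38744}{17574982279} \approx -2.2045 \cdot 10^{-6}$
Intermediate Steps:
$A{\left(o,z \right)} = z$
$q = - \frac{592415133}{19372}$ ($q = \frac{1}{-19372} - 30581 = - \frac{1}{19372} - 30581 = - \frac{592415133}{19372} \approx -30581.0$)
$T{\left(p \right)} = \frac{2 p}{-172 + p}$
$\frac{T{\left(A{\left(12,-6 \right)} \right)}}{q} = \frac{2 \left(-6\right) \frac{1}{-172 - 6}}{- \frac{592415133}{19372}} = 2 \left(-6\right) \frac{1}{-178} \left(- \frac{19372}{592415133}\right) = 2 \left(-6\right) \left(- \frac{1}{178}\right) \left(- \frac{19372}{592415133}\right) = \frac{6}{89} \left(- \frac{19372}{592415133}\right) = - \frac{38744}{17574982279}$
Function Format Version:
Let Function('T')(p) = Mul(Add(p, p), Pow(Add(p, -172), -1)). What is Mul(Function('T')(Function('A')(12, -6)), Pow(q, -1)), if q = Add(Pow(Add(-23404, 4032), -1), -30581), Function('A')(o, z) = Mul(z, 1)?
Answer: Rational(-38744, 17574982279) ≈ -2.2045e-6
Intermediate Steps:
Function('A')(o, z) = z
q = Rational(-592415133, 19372) (q = Add(Pow(-19372, -1), -30581) = Add(Rational(-1, 19372), -30581) = Rational(-592415133, 19372) ≈ -30581.)
Function('T')(p) = Mul(2, p, Pow(Add(-172, p), -1)) (Function('T')(p) = Mul(Mul(2, p), Pow(Add(-172, p), -1)) = Mul(2, p, Pow(Add(-172, p), -1)))
Mul(Function('T')(Function('A')(12, -6)), Pow(q, -1)) = Mul(Mul(2, -6, Pow(Add(-172, -6), -1)), Pow(Rational(-592415133, 19372), -1)) = Mul(Mul(2, -6, Pow(-178, -1)), Rational(-19372, 592415133)) = Mul(Mul(2, -6, Rational(-1, 178)), Rational(-19372, 592415133)) = Mul(Rational(6, 89), Rational(-19372, 592415133)) = Rational(-38744, 17574982279)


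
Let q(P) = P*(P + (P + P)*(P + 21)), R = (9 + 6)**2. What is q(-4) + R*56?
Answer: 13160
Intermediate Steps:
R = 225 (R = 15**2 = 225)
q(P) = P*(P + 2*P*(21 + P)) (q(P) = P*(P + (2*P)*(21 + P)) = P*(P + 2*P*(21 + P)))
q(-4) + R*56 = (-4)**2*(43 + 2*(-4)) + 225*56 = 16*(43 - 8) + 12600 = 16*35 + 12600 = 560 + 12600 = 13160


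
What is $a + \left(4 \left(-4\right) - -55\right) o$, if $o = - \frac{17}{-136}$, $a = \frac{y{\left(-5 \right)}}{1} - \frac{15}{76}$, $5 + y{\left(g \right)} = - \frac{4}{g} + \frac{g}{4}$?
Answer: $- \frac{587}{760} \approx -0.77237$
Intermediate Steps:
$y{\left(g \right)} = -5 - \frac{4}{g} + \frac{g}{4}$ ($y{\left(g \right)} = -5 + \left(- \frac{4}{g} + \frac{g}{4}\right) = -5 - \frac{4}{g} + \frac{g}{4}$)
$a = - \frac{1073}{190}$ ($a = \frac{-5 - \frac{4}{-5} + \frac{1}{4} \left(-5\right)}{1} - \frac{15}{76} = \left(-5 - - \frac{4}{5} - \frac{5}{4}\right) 1 - \frac{15}{76} = \left(-5 + \frac{4}{5} - \frac{5}{4}\right) 1 - \frac{15}{76} = \left(- \frac{109}{20}\right) 1 - \frac{15}{76} = - \frac{109}{20} - \frac{15}{76} = - \frac{1073}{190} \approx -5.6474$)
$o = \frac{1}{8}$ ($o = \left(-17\right) \left(- \frac{1}{136}\right) = \frac{1}{8} \approx 0.125$)
$a + \left(4 \left(-4\right) - -55\right) o = - \frac{1073}{190} + \left(4 \left(-4\right) - -55\right) \frac{1}{8} = - \frac{1073}{190} + \left(-16 + 55\right) \frac{1}{8} = - \frac{1073}{190} + 39 \cdot \frac{1}{8} = - \frac{1073}{190} + \frac{39}{8} = - \frac{587}{760}$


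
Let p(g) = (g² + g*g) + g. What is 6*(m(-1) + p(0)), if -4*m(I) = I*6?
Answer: 9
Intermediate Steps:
p(g) = g + 2*g² (p(g) = (g² + g²) + g = 2*g² + g = g + 2*g²)
m(I) = -3*I/2 (m(I) = -I*6/4 = -3*I/2)
6*(m(-1) + p(0)) = 6*(-3/2*(-1) + 0*(1 + 2*0)) = 6*(3/2 + 0*(1 + 0)) = 6*(3/2 + 0*1) = 6*(3/2 + 0) = 6*(3/2) = 9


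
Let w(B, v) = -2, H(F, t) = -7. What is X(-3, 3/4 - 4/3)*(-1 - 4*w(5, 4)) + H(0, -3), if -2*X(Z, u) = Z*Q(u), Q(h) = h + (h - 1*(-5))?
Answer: 133/4 ≈ 33.250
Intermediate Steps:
Q(h) = 5 + 2*h (Q(h) = h + (h + 5) = h + (5 + h) = 5 + 2*h)
X(Z, u) = -Z*(5 + 2*u)/2
X(-3, 3/4 - 4/3)*(-1 - 4*w(5, 4)) + H(0, -3) = (-½*(-3)*(5 + 2*(3/4 - 4/3)))*(-1 - 4*(-2)) - 7 = (-½*(-3)*(5 + 2*(3*(¼) - 4*⅓)))*(-1 + 8) - 7 = -½*(-3)*(5 + 2*(¾ - 4/3))*7 - 7 = -½*(-3)*(5 + 2*(-7/12))*7 - 7 = -½*(-3)*(5 - 7/6)*7 - 7 = -½*(-3)*23/6*7 - 7 = (23/4)*7 - 7 = 161/4 - 7 = 133/4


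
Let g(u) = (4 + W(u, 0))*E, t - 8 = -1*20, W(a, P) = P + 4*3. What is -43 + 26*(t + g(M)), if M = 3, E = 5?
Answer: 1725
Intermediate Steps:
W(a, P) = 12 + P (W(a, P) = P + 12 = 12 + P)
t = -12 (t = 8 - 1*20 = 8 - 20 = -12)
g(u) = 80 (g(u) = (4 + (12 + 0))*5 = (4 + 12)*5 = 16*5 = 80)
-43 + 26*(t + g(M)) = -43 + 26*(-12 + 80) = -43 + 26*68 = -43 + 1768 = 1725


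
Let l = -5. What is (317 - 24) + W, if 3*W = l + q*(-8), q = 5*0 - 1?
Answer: 294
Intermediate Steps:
q = -1 (q = 0 - 1 = -1)
W = 1 (W = (-5 - 1*(-8))/3 = (-5 + 8)/3 = (⅓)*3 = 1)
(317 - 24) + W = (317 - 24) + 1 = 293 + 1 = 294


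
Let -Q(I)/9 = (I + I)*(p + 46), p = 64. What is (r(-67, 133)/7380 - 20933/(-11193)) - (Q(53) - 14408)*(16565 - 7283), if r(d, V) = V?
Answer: 743968357642963/671580 ≈ 1.1078e+9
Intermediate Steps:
Q(I) = -1980*I (Q(I) = -9*(I + I)*(64 + 46) = -9*2*I*110 = -1980*I)
(r(-67, 133)/7380 - 20933/(-11193)) - (Q(53) - 14408)*(16565 - 7283) = (133/7380 - 20933/(-11193)) - (-1980*53 - 14408)*(16565 - 7283) = (133*(1/7380) - 20933*(-1/11193)) - (-104940 - 14408)*9282 = (133/7380 + 20933/11193) - (-119348)*9282 = 1268083/671580 - 1*(-1107788136) = 1268083/671580 + 1107788136 = 743968357642963/671580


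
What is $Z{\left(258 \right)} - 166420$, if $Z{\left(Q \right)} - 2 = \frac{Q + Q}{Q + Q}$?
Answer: $-166417$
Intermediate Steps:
$Z{\left(Q \right)} = 3$ ($Z{\left(Q \right)} = 2 + \frac{Q + Q}{Q + Q} = 2 + \frac{2 Q}{2 Q} = 2 + 2 Q \frac{1}{2 Q} = 2 + 1 = 3$)
$Z{\left(258 \right)} - 166420 = 3 - 166420 = -166417$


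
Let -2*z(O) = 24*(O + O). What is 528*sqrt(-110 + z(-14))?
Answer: 528*sqrt(226) ≈ 7937.6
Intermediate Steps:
z(O) = -24*O (z(O) = -12*(O + O) = -12*2*O = -24*O)
528*sqrt(-110 + z(-14)) = 528*sqrt(-110 - 24*(-14)) = 528*sqrt(-110 + 336) = 528*sqrt(226)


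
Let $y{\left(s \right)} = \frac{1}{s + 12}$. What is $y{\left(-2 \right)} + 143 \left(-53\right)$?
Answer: $- \frac{75789}{10} \approx -7578.9$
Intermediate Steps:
$y{\left(s \right)} = \frac{1}{12 + s}$
$y{\left(-2 \right)} + 143 \left(-53\right) = \frac{1}{12 - 2} + 143 \left(-53\right) = \frac{1}{10} - 7579 = - \frac{75789}{10}$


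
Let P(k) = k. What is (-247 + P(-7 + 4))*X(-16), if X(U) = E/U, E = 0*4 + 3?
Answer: 375/8 ≈ 46.875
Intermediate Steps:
E = 3 (E = 0 + 3 = 3)
X(U) = 3/U
(-247 + P(-7 + 4))*X(-16) = (-247 + (-7 + 4))*(3/(-16)) = (-247 - 3)*(3*(-1/16)) = -250*(-3/16) = 375/8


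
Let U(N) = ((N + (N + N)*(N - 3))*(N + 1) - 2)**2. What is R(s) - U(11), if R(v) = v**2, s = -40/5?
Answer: -5026500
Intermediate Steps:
s = -8 (s = -40*1/5 = -8)
U(N) = (-2 + (1 + N)*(N + 2*N*(-3 + N)))**2 (U(N) = ((N + (2*N)*(-3 + N))*(1 + N) - 2)**2 = ((N + 2*N*(-3 + N))*(1 + N) - 2)**2 = ((1 + N)*(N + 2*N*(-3 + N)) - 2)**2 = (-2 + (1 + N)*(N + 2*N*(-3 + N)))**2)
R(s) - U(11) = (-8)**2 - (2 - 2*11**3 + 3*11**2 + 5*11)**2 = 64 - (2 - 2*1331 + 3*121 + 55)**2 = 64 - (2 - 2662 + 363 + 55)**2 = 64 - 1*(-2242)**2 = 64 - 1*5026564 = 64 - 5026564 = -5026500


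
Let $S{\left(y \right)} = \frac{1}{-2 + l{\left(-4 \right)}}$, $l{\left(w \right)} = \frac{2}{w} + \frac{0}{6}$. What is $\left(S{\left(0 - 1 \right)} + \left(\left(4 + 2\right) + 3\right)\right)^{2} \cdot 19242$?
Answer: $\frac{35578458}{25} \approx 1.4231 \cdot 10^{6}$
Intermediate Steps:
$l{\left(w \right)} = \frac{2}{w}$ ($l{\left(w \right)} = \frac{2}{w} + 0 \cdot \frac{1}{6} = \frac{2}{w} + 0 = \frac{2}{w}$)
$S{\left(y \right)} = - \frac{2}{5}$ ($S{\left(y \right)} = \frac{1}{-2 + \frac{2}{-4}} = \frac{1}{-2 + 2 \left(- \frac{1}{4}\right)} = \frac{1}{-2 - \frac{1}{2}} = \frac{1}{- \frac{5}{2}} = - \frac{2}{5}$)
$\left(S{\left(0 - 1 \right)} + \left(\left(4 + 2\right) + 3\right)\right)^{2} \cdot 19242 = \left(- \frac{2}{5} + \left(\left(4 + 2\right) + 3\right)\right)^{2} \cdot 19242 = \left(- \frac{2}{5} + \left(6 + 3\right)\right)^{2} \cdot 19242 = \left(- \frac{2}{5} + 9\right)^{2} \cdot 19242 = \left(\frac{43}{5}\right)^{2} \cdot 19242 = \frac{1849}{25} \cdot 19242 = \frac{35578458}{25}$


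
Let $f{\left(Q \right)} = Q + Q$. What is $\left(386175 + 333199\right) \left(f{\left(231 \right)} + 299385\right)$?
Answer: $215702135778$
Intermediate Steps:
$f{\left(Q \right)} = 2 Q$
$\left(386175 + 333199\right) \left(f{\left(231 \right)} + 299385\right) = \left(386175 + 333199\right) \left(2 \cdot 231 + 299385\right) = 719374 \left(462 + 299385\right) = 719374 \cdot 299847 = 215702135778$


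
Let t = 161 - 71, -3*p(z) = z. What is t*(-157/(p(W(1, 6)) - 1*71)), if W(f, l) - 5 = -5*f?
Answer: 14130/71 ≈ 199.01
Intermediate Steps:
W(f, l) = 5 - 5*f
p(z) = -z/3
t = 90
t*(-157/(p(W(1, 6)) - 1*71)) = 90*(-157/(-(5 - 5*1)/3 - 1*71)) = 90*(-157/(-(5 - 5)/3 - 71)) = 90*(-157/(-1/3*0 - 71)) = 90*(-157/(0 - 71)) = 90*(-157/(-71)) = 90*(-157*(-1/71)) = 90*(157/71) = 14130/71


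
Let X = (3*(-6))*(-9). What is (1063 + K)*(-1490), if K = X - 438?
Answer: -1172630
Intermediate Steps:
X = 162 (X = -18*(-9) = 162)
K = -276 (K = 162 - 438 = -276)
(1063 + K)*(-1490) = (1063 - 276)*(-1490) = 787*(-1490) = -1172630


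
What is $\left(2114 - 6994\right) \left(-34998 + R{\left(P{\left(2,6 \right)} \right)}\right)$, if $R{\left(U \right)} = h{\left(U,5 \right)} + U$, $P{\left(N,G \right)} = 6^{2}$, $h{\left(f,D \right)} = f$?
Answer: $170438880$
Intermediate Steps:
$P{\left(N,G \right)} = 36$
$R{\left(U \right)} = 2 U$ ($R{\left(U \right)} = U + U = 2 U$)
$\left(2114 - 6994\right) \left(-34998 + R{\left(P{\left(2,6 \right)} \right)}\right) = \left(2114 - 6994\right) \left(-34998 + 2 \cdot 36\right) = - 4880 \left(-34998 + 72\right) = \left(-4880\right) \left(-34926\right) = 170438880$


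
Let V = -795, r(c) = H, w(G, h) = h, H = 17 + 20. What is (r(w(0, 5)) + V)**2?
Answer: 574564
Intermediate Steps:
H = 37
r(c) = 37
(r(w(0, 5)) + V)**2 = (37 - 795)**2 = (-758)**2 = 574564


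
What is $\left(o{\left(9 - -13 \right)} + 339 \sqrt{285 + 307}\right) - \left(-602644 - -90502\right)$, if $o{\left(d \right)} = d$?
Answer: $512164 + 1356 \sqrt{37} \approx 5.2041 \cdot 10^{5}$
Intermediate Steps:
$\left(o{\left(9 - -13 \right)} + 339 \sqrt{285 + 307}\right) - \left(-602644 - -90502\right) = \left(\left(9 - -13\right) + 339 \sqrt{285 + 307}\right) - \left(-602644 - -90502\right) = \left(\left(9 + 13\right) + 339 \sqrt{592}\right) - \left(-602644 + 90502\right) = \left(22 + 339 \cdot 4 \sqrt{37}\right) - -512142 = \left(22 + 1356 \sqrt{37}\right) + 512142 = 512164 + 1356 \sqrt{37}$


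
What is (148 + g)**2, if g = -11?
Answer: 18769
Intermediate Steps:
(148 + g)**2 = (148 - 11)**2 = 137**2 = 18769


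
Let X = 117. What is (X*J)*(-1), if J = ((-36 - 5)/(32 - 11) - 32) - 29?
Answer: 51558/7 ≈ 7365.4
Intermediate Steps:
J = -1322/21 (J = (-41/21 - 32) - 29 = -713/21 - 29 = -1322/21 ≈ -62.952)
(X*J)*(-1) = (117*(-1322/21))*(-1) = -51558/7*(-1) = 51558/7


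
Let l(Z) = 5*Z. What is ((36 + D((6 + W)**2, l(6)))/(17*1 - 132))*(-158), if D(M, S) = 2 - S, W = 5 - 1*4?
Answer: 1264/115 ≈ 10.991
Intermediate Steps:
W = 1 (W = 5 - 4 = 1)
((36 + D((6 + W)**2, l(6)))/(17*1 - 132))*(-158) = ((36 + (2 - 5*6))/(17*1 - 132))*(-158) = ((36 + (2 - 1*30))/(17 - 132))*(-158) = ((36 + (2 - 30))/(-115))*(-158) = ((36 - 28)*(-1/115))*(-158) = (8*(-1/115))*(-158) = -8/115*(-158) = 1264/115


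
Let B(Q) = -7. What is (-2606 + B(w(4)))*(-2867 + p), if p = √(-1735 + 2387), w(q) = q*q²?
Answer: 7491471 - 5226*√163 ≈ 7.4248e+6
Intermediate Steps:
w(q) = q³
p = 2*√163 (p = √652 = 2*√163 ≈ 25.534)
(-2606 + B(w(4)))*(-2867 + p) = (-2606 - 7)*(-2867 + 2*√163) = -2613*(-2867 + 2*√163) = 7491471 - 5226*√163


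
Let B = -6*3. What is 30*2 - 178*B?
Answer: 3264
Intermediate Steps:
B = -18
30*2 - 178*B = 30*2 - 178*(-18) = 60 + 3204 = 3264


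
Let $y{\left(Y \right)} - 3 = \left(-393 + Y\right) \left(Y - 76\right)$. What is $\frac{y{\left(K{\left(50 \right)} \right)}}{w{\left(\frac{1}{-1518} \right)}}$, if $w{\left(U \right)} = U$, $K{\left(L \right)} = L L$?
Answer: $-7752989178$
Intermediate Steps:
$K{\left(L \right)} = L^{2}$
$y{\left(Y \right)} = 3 + \left(-393 + Y\right) \left(-76 + Y\right)$ ($y{\left(Y \right)} = 3 + \left(-393 + Y\right) \left(Y - 76\right) = 3 + \left(-393 + Y\right) \left(-76 + Y\right)$)
$\frac{y{\left(K{\left(50 \right)} \right)}}{w{\left(\frac{1}{-1518} \right)}} = \frac{29871 + \left(50^{2}\right)^{2} - 469 \cdot 50^{2}}{\frac{1}{-1518}} = \frac{29871 + 2500^{2} - 1172500}{- \frac{1}{1518}} = \left(29871 + 6250000 - 1172500\right) \left(-1518\right) = 5107371 \left(-1518\right) = -7752989178$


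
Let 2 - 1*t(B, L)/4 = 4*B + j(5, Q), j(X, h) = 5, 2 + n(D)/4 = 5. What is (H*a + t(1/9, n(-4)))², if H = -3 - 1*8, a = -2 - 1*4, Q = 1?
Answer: 220900/81 ≈ 2727.2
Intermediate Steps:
n(D) = 12 (n(D) = -8 + 4*5 = -8 + 20 = 12)
t(B, L) = -12 - 16*B (t(B, L) = 8 - 4*(4*B + 5) = 8 - 4*(5 + 4*B) = 8 + (-20 - 16*B) = -12 - 16*B)
a = -6 (a = -2 - 4 = -6)
H = -11 (H = -3 - 8 = -11)
(H*a + t(1/9, n(-4)))² = (-11*(-6) + (-12 - 16/9))² = (66 + (-12 - 16*⅑))² = (66 + (-12 - 16/9))² = (66 - 124/9)² = (470/9)² = 220900/81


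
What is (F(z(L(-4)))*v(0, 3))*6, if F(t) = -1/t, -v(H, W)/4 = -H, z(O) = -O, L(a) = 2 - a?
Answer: 0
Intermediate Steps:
v(H, W) = 4*H (v(H, W) = -(-4)*H = 4*H)
(F(z(L(-4)))*v(0, 3))*6 = ((-1/((-(2 - 1*(-4)))))*(4*0))*6 = (-1/((-(2 + 4)))*0)*6 = (-1/((-1*6))*0)*6 = (-1/(-6)*0)*6 = (-1*(-⅙)*0)*6 = ((⅙)*0)*6 = 0*6 = 0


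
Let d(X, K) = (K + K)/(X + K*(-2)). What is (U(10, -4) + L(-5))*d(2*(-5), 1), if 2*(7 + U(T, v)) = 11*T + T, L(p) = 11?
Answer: -32/3 ≈ -10.667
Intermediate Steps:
d(X, K) = 2*K/(X - 2*K) (d(X, K) = (2*K)/(X - 2*K) = 2*K/(X - 2*K))
U(T, v) = -7 + 6*T (U(T, v) = -7 + (11*T + T)/2 = -7 + (12*T)/2 = -7 + 6*T)
(U(10, -4) + L(-5))*d(2*(-5), 1) = ((-7 + 6*10) + 11)*(-2*1/(-2*(-5) + 2*1)) = ((-7 + 60) + 11)*(-2*1/(-1*(-10) + 2)) = (53 + 11)*(-2*1/(10 + 2)) = 64*(-2*1/12) = 64*(-2*1*1/12) = 64*(-⅙) = -32/3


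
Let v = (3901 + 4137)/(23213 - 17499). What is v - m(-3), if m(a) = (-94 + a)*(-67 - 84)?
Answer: -41842460/2857 ≈ -14646.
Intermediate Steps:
v = 4019/2857 (v = 8038/5714 = 8038*(1/5714) = 4019/2857 ≈ 1.4067)
m(a) = 14194 - 151*a (m(a) = (-94 + a)*(-151) = 14194 - 151*a)
v - m(-3) = 4019/2857 - (14194 - 151*(-3)) = 4019/2857 - (14194 + 453) = 4019/2857 - 1*14647 = 4019/2857 - 14647 = -41842460/2857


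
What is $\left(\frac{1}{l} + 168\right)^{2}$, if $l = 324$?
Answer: $\frac{2962951489}{104976} \approx 28225.0$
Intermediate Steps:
$\left(\frac{1}{l} + 168\right)^{2} = \left(\frac{1}{324} + 168\right)^{2} = \left(\frac{54433}{324}\right)^{2} = \frac{2962951489}{104976}$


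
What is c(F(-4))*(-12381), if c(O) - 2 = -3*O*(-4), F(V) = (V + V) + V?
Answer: 1758102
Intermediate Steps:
F(V) = 3*V (F(V) = 2*V + V = 3*V)
c(O) = 2 + 12*O (c(O) = 2 - 3*O*(-4) = 2 + 12*O)
c(F(-4))*(-12381) = (2 + 12*(3*(-4)))*(-12381) = (2 + 12*(-12))*(-12381) = (2 - 144)*(-12381) = -142*(-12381) = 1758102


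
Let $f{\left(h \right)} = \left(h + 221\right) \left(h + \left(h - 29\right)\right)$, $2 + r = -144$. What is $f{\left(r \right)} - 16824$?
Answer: $-40899$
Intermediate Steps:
$r = -146$ ($r = -2 - 144 = -146$)
$f{\left(h \right)} = \left(-29 + 2 h\right) \left(221 + h\right)$ ($f{\left(h \right)} = \left(221 + h\right) \left(h + \left(-29 + h\right)\right) = \left(221 + h\right) \left(-29 + 2 h\right) = \left(-29 + 2 h\right) \left(221 + h\right)$)
$f{\left(r \right)} - 16824 = \left(-6409 + 2 \left(-146\right)^{2} + 413 \left(-146\right)\right) - 16824 = \left(-6409 + 2 \cdot 21316 - 60298\right) - 16824 = \left(-6409 + 42632 - 60298\right) - 16824 = -24075 - 16824 = -40899$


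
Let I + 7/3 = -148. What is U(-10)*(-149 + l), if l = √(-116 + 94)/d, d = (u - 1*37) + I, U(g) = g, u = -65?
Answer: 1490 + 30*I*√22/757 ≈ 1490.0 + 0.18588*I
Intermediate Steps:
I = -451/3 (I = -7/3 - 148 = -451/3 ≈ -150.33)
d = -757/3 (d = (-65 - 1*37) - 451/3 = (-65 - 37) - 451/3 = -102 - 451/3 = -757/3 ≈ -252.33)
l = -3*I*√22/757 (l = √(-116 + 94)/(-757/3) = √(-22)*(-3/757) = (I*√22)*(-3/757) = -3*I*√22/757 ≈ -0.018588*I)
U(-10)*(-149 + l) = -10*(-149 - 3*I*√22/757) = 1490 + 30*I*√22/757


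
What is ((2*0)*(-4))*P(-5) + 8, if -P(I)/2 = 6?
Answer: 8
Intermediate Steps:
P(I) = -12 (P(I) = -2*6 = -12)
((2*0)*(-4))*P(-5) + 8 = ((2*0)*(-4))*(-12) + 8 = (0*(-4))*(-12) + 8 = 0*(-12) + 8 = 0 + 8 = 8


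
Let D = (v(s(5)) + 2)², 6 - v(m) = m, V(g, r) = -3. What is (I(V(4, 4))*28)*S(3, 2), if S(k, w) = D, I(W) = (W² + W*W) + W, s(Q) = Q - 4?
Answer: 20580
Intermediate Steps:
s(Q) = -4 + Q
v(m) = 6 - m
I(W) = W + 2*W² (I(W) = (W² + W²) + W = 2*W² + W = W + 2*W²)
D = 49 (D = ((6 - (-4 + 5)) + 2)² = ((6 - 1*1) + 2)² = ((6 - 1) + 2)² = (5 + 2)² = 7² = 49)
S(k, w) = 49
(I(V(4, 4))*28)*S(3, 2) = (-3*(1 + 2*(-3))*28)*49 = (-3*(1 - 6)*28)*49 = (-3*(-5)*28)*49 = (15*28)*49 = 420*49 = 20580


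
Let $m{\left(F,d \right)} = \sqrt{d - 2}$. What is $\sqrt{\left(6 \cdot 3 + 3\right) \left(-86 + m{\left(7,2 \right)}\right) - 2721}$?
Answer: $3 i \sqrt{503} \approx 67.283 i$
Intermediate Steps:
$m{\left(F,d \right)} = \sqrt{-2 + d}$
$\sqrt{\left(6 \cdot 3 + 3\right) \left(-86 + m{\left(7,2 \right)}\right) - 2721} = \sqrt{\left(6 \cdot 3 + 3\right) \left(-86 + \sqrt{-2 + 2}\right) - 2721} = \sqrt{\left(18 + 3\right) \left(-86 + \sqrt{0}\right) - 2721} = \sqrt{21 \left(-86 + 0\right) - 2721} = \sqrt{21 \left(-86\right) - 2721} = \sqrt{-1806 - 2721} = \sqrt{-4527} = 3 i \sqrt{503}$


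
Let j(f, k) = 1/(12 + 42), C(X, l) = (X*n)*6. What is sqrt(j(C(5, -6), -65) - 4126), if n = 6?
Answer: 7*I*sqrt(27282)/18 ≈ 64.234*I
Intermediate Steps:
C(X, l) = 36*X (C(X, l) = (X*6)*6 = (6*X)*6 = 36*X)
j(f, k) = 1/54
sqrt(j(C(5, -6), -65) - 4126) = sqrt(1/54 - 4126) = sqrt(-222803/54) = 7*I*sqrt(27282)/18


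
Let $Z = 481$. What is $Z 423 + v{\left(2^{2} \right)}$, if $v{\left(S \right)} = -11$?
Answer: $203452$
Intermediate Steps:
$Z 423 + v{\left(2^{2} \right)} = 481 \cdot 423 - 11 = 203463 - 11 = 203452$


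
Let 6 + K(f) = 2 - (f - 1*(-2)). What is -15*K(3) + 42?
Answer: 177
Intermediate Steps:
K(f) = -6 - f (K(f) = -6 + (2 - (f - 1*(-2))) = -6 + (2 - (f + 2)) = -6 + (2 - (2 + f)) = -6 + (2 + (-2 - f)) = -6 - f)
-15*K(3) + 42 = -15*(-6 - 1*3) + 42 = -15*(-6 - 3) + 42 = -15*(-9) + 42 = 135 + 42 = 177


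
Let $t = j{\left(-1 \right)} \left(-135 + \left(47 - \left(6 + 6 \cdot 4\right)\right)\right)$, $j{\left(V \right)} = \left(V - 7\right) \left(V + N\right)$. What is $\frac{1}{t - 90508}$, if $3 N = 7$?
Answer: $- \frac{3}{267748} \approx -1.1205 \cdot 10^{-5}$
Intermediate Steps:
$N = \frac{7}{3}$ ($N = \frac{1}{3} \cdot 7 = \frac{7}{3} \approx 2.3333$)
$j{\left(V \right)} = \left(-7 + V\right) \left(\frac{7}{3} + V\right)$ ($j{\left(V \right)} = \left(V - 7\right) \left(V + \frac{7}{3}\right) = \left(V - 7\right) \left(\frac{7}{3} + V\right) = \left(-7 + V\right) \left(\frac{7}{3} + V\right)$)
$t = \frac{3776}{3}$ ($t = \left(- \frac{49}{3} + \left(-1\right)^{2} - - \frac{14}{3}\right) \left(-135 + \left(47 - \left(6 + 6 \cdot 4\right)\right)\right) = \left(- \frac{49}{3} + 1 + \frac{14}{3}\right) \left(-135 + \left(47 - \left(6 + 24\right)\right)\right) = - \frac{32 \left(-135 + \left(47 - 30\right)\right)}{3} = - \frac{32 \left(-135 + 17\right)}{3} = \left(- \frac{32}{3}\right) \left(-118\right) = \frac{3776}{3} \approx 1258.7$)
$\frac{1}{t - 90508} = \frac{1}{\frac{3776}{3} - 90508} = \frac{1}{- \frac{267748}{3}} = - \frac{3}{267748}$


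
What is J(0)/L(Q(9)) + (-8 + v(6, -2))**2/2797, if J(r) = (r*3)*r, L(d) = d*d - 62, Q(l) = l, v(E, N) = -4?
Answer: 144/2797 ≈ 0.051484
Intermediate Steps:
L(d) = -62 + d**2 (L(d) = d**2 - 62 = -62 + d**2)
J(r) = 3*r**2 (J(r) = (3*r)*r = 3*r**2)
J(0)/L(Q(9)) + (-8 + v(6, -2))**2/2797 = (3*0**2)/(-62 + 9**2) + (-8 - 4)**2/2797 = (3*0)/(-62 + 81) + (-12)**2*(1/2797) = 0/19 + 144*(1/2797) = 0*(1/19) + 144/2797 = 0 + 144/2797 = 144/2797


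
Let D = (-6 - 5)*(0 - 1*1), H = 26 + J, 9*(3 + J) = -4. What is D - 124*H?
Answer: -25073/9 ≈ -2785.9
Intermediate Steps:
J = -31/9 (J = -3 + (⅑)*(-4) = -3 - 4/9 = -31/9 ≈ -3.4444)
H = 203/9 (H = 26 - 31/9 = 203/9 ≈ 22.556)
D = 11 (D = -11*(0 - 1) = -11*(-1) = 11)
D - 124*H = 11 - 124*203/9 = 11 - 25172/9 = -25073/9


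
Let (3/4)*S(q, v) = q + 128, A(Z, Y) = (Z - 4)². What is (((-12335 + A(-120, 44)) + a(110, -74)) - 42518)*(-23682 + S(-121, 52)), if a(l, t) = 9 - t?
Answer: 2797683092/3 ≈ 9.3256e+8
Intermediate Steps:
A(Z, Y) = (-4 + Z)²
S(q, v) = 512/3 + 4*q/3 (S(q, v) = 4*(q + 128)/3 = 4*(128 + q)/3 = 512/3 + 4*q/3)
(((-12335 + A(-120, 44)) + a(110, -74)) - 42518)*(-23682 + S(-121, 52)) = (((-12335 + (-4 - 120)²) + (9 - 1*(-74))) - 42518)*(-23682 + (512/3 + (4/3)*(-121))) = (((-12335 + (-124)²) + (9 + 74)) - 42518)*(-23682 + (512/3 - 484/3)) = (((-12335 + 15376) + 83) - 42518)*(-23682 + 28/3) = ((3041 + 83) - 42518)*(-71018/3) = (3124 - 42518)*(-71018/3) = -39394*(-71018/3) = 2797683092/3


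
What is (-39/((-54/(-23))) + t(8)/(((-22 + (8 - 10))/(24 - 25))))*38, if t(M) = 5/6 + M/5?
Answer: -225853/360 ≈ -627.37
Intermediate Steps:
t(M) = 5/6 + M/5 (t(M) = 5*(1/6) + M*(1/5) = 5/6 + M/5)
(-39/((-54/(-23))) + t(8)/(((-22 + (8 - 10))/(24 - 25))))*38 = (-39/((-54/(-23))) + (5/6 + (1/5)*8)/(((-22 + (8 - 10))/(24 - 25))))*38 = (-39/((-54*(-1/23))) + (5/6 + 8/5)/(((-22 - 2)/(-1))))*38 = (-39/54/23 + 73/(30*((-24*(-1)))))*38 = (-39*23/54 + (73/30)/24)*38 = (-299/18 + (73/30)*(1/24))*38 = (-299/18 + 73/720)*38 = -11887/720*38 = -225853/360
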